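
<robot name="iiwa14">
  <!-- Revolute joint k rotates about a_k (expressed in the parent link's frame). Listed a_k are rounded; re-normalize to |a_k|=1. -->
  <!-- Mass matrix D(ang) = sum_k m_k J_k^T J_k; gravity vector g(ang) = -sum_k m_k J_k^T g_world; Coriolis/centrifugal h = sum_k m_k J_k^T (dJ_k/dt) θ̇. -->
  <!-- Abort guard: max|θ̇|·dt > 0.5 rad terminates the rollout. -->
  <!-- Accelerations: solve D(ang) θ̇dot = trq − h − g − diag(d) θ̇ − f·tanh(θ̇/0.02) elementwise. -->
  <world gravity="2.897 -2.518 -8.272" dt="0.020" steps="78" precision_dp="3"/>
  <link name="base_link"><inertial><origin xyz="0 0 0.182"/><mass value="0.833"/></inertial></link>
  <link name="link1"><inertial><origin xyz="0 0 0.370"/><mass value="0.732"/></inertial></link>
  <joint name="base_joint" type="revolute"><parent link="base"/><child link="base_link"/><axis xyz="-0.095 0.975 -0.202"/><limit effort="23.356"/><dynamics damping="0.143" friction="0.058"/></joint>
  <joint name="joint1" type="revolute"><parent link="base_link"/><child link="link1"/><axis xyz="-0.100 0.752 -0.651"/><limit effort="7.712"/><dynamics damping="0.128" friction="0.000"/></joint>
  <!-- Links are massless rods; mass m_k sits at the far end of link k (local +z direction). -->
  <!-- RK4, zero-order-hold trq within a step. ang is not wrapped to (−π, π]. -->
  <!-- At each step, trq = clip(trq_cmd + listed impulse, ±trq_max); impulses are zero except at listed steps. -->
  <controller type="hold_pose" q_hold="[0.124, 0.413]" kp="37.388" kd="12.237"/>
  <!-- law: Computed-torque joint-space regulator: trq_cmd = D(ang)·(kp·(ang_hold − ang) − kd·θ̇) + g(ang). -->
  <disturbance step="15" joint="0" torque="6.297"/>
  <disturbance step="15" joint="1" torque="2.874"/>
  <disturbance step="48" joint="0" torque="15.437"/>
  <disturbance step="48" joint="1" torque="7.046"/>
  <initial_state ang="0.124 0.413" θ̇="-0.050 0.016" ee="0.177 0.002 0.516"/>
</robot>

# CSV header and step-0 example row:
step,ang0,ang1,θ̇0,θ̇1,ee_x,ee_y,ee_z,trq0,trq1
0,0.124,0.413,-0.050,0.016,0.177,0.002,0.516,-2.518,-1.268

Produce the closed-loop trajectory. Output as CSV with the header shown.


step,ang0,ang1,θ̇0,θ̇1,ee_x,ee_y,ee_z,trq0,trq1
1,0.123,0.413,-0.012,-0.036,0.177,0.002,0.517,-2.551,-1.278
2,0.123,0.412,-0.004,-0.033,0.177,0.002,0.517,-2.570,-1.287
3,0.123,0.411,-0.002,-0.024,0.177,0.002,0.517,-2.584,-1.293
4,0.123,0.411,-0.001,-0.016,0.176,0.002,0.517,-2.595,-1.299
5,0.123,0.411,-0.001,-0.010,0.176,0.002,0.517,-2.604,-1.303
6,0.123,0.411,-0.000,-0.005,0.176,0.002,0.517,-2.610,-1.307
7,0.123,0.410,0.000,-0.001,0.176,0.002,0.517,-2.616,-1.310
8,0.123,0.410,0.000,0.002,0.176,0.002,0.517,-2.620,-1.312
9,0.123,0.411,0.000,0.004,0.176,0.002,0.517,-2.623,-1.314
10,0.123,0.411,0.001,0.005,0.176,0.002,0.517,-2.626,-1.315
11,0.123,0.411,0.001,0.006,0.176,0.002,0.517,-2.628,-1.316
12,0.123,0.411,0.001,0.007,0.176,0.002,0.517,-2.630,-1.317
13,0.123,0.411,0.001,0.007,0.176,0.002,0.517,-2.632,-1.318
14,0.123,0.411,0.001,0.007,0.177,0.002,0.517,-2.633,-1.319
15,0.123,0.411,0.001,0.007,0.177,0.002,0.517,3.663,1.555
16,0.128,0.412,0.499,0.078,0.179,0.002,0.516,-4.225,-2.051
17,0.137,0.414,0.331,0.136,0.184,0.002,0.514,-3.935,-1.922
18,0.142,0.417,0.210,0.152,0.187,0.002,0.513,-3.695,-1.814
19,0.145,0.420,0.122,0.149,0.190,0.002,0.512,-3.496,-1.724
20,0.147,0.423,0.057,0.138,0.191,0.002,0.511,-3.332,-1.650
21,0.148,0.426,0.013,0.116,0.192,0.002,0.511,-3.198,-1.588
22,0.148,0.427,-0.001,0.062,0.193,0.002,0.510,-3.098,-1.538
23,0.148,0.428,-0.007,0.012,0.193,0.002,0.510,-3.020,-1.498
24,0.148,0.428,-0.010,-0.025,0.193,0.002,0.510,-2.958,-1.465
25,0.147,0.427,-0.013,-0.052,0.193,0.002,0.511,-2.909,-1.440
26,0.147,0.426,-0.015,-0.070,0.192,0.002,0.511,-2.870,-1.419
27,0.147,0.425,-0.016,-0.083,0.192,0.002,0.511,-2.838,-1.402
28,0.146,0.423,-0.017,-0.090,0.191,0.002,0.511,-2.812,-1.388
29,0.146,0.421,-0.018,-0.094,0.190,0.002,0.512,-2.791,-1.376
30,0.146,0.419,-0.018,-0.096,0.190,0.002,0.512,-2.774,-1.367
31,0.145,0.417,-0.018,-0.095,0.189,0.002,0.512,-2.761,-1.359
32,0.145,0.415,-0.017,-0.094,0.188,0.002,0.512,-2.749,-1.353
33,0.145,0.413,-0.017,-0.091,0.188,0.002,0.513,-2.740,-1.347
34,0.144,0.412,-0.016,-0.088,0.187,0.002,0.513,-2.732,-1.343
35,0.144,0.410,-0.016,-0.084,0.187,0.003,0.513,-2.726,-1.339
36,0.144,0.408,-0.015,-0.080,0.186,0.003,0.514,-2.721,-1.336
37,0.143,0.407,-0.014,-0.075,0.186,0.003,0.514,-2.716,-1.333
38,0.143,0.405,-0.014,-0.071,0.185,0.003,0.514,-2.712,-1.331
39,0.143,0.404,-0.013,-0.066,0.185,0.003,0.514,-2.709,-1.328
40,0.143,0.403,-0.013,-0.062,0.184,0.003,0.514,-2.706,-1.327
41,0.142,0.402,-0.012,-0.058,0.184,0.003,0.515,-2.704,-1.325
42,0.142,0.400,-0.012,-0.054,0.183,0.003,0.515,-2.701,-1.323
43,0.142,0.399,-0.011,-0.050,0.183,0.003,0.515,-2.699,-1.322
44,0.142,0.398,-0.011,-0.046,0.183,0.003,0.515,-2.698,-1.321
45,0.141,0.398,-0.010,-0.043,0.182,0.003,0.515,-2.696,-1.320
46,0.141,0.397,-0.010,-0.039,0.182,0.003,0.515,-2.694,-1.319
47,0.141,0.396,-0.010,-0.036,0.182,0.003,0.515,-2.693,-1.318
48,0.141,0.395,-0.009,-0.033,0.181,0.003,0.516,12.745,5.729
49,0.153,0.395,1.242,0.081,0.188,0.003,0.513,-6.601,-3.110
50,0.174,0.398,0.848,0.195,0.199,0.003,0.509,-5.897,-2.791
51,0.188,0.403,0.560,0.230,0.207,0.003,0.506,-5.314,-2.524
52,0.197,0.407,0.346,0.227,0.212,0.003,0.503,-4.833,-2.303
53,0.203,0.412,0.186,0.205,0.216,0.003,0.502,-4.435,-2.120
54,0.205,0.415,0.067,0.177,0.218,0.003,0.500,-4.106,-1.968
55,0.205,0.419,-0.010,0.125,0.219,0.003,0.500,-3.841,-1.844
56,0.205,0.420,-0.033,0.022,0.219,0.002,0.500,-3.641,-1.743
57,0.204,0.420,-0.054,-0.048,0.219,0.002,0.500,-3.479,-1.662
58,0.203,0.418,-0.073,-0.090,0.218,0.003,0.501,-3.347,-1.596
59,0.201,0.416,-0.089,-0.114,0.217,0.003,0.501,-3.237,-1.543
60,0.199,0.414,-0.101,-0.128,0.215,0.003,0.502,-3.147,-1.499
61,0.197,0.411,-0.110,-0.136,0.213,0.003,0.503,-3.073,-1.463
62,0.195,0.409,-0.114,-0.140,0.212,0.003,0.504,-3.012,-1.434
63,0.193,0.406,-0.116,-0.140,0.210,0.003,0.504,-2.962,-1.410
64,0.190,0.403,-0.116,-0.139,0.208,0.003,0.505,-2.921,-1.391
65,0.188,0.400,-0.113,-0.137,0.206,0.003,0.506,-2.887,-1.374
66,0.186,0.398,-0.110,-0.133,0.204,0.004,0.507,-2.860,-1.361
67,0.184,0.395,-0.105,-0.129,0.203,0.004,0.508,-2.837,-1.350
68,0.182,0.392,-0.100,-0.125,0.201,0.004,0.508,-2.819,-1.341
69,0.180,0.390,-0.094,-0.120,0.200,0.004,0.509,-2.804,-1.334
70,0.178,0.388,-0.088,-0.115,0.198,0.004,0.510,-2.792,-1.328
71,0.176,0.385,-0.082,-0.111,0.197,0.004,0.510,-2.783,-1.323
72,0.175,0.383,-0.076,-0.106,0.195,0.004,0.511,-2.775,-1.319
73,0.173,0.381,-0.070,-0.101,0.194,0.004,0.511,-2.769,-1.316
74,0.172,0.379,-0.064,-0.097,0.193,0.004,0.512,-2.764,-1.313
75,0.171,0.377,-0.058,-0.092,0.192,0.004,0.512,-2.760,-1.311
76,0.170,0.375,-0.053,-0.088,0.191,0.004,0.513,-2.756,-1.309
77,0.169,0.374,-0.048,-0.083,0.190,0.004,0.513,-2.754,-1.307
78,0.168,0.372,-0.044,-0.079,0.189,0.004,0.513,,


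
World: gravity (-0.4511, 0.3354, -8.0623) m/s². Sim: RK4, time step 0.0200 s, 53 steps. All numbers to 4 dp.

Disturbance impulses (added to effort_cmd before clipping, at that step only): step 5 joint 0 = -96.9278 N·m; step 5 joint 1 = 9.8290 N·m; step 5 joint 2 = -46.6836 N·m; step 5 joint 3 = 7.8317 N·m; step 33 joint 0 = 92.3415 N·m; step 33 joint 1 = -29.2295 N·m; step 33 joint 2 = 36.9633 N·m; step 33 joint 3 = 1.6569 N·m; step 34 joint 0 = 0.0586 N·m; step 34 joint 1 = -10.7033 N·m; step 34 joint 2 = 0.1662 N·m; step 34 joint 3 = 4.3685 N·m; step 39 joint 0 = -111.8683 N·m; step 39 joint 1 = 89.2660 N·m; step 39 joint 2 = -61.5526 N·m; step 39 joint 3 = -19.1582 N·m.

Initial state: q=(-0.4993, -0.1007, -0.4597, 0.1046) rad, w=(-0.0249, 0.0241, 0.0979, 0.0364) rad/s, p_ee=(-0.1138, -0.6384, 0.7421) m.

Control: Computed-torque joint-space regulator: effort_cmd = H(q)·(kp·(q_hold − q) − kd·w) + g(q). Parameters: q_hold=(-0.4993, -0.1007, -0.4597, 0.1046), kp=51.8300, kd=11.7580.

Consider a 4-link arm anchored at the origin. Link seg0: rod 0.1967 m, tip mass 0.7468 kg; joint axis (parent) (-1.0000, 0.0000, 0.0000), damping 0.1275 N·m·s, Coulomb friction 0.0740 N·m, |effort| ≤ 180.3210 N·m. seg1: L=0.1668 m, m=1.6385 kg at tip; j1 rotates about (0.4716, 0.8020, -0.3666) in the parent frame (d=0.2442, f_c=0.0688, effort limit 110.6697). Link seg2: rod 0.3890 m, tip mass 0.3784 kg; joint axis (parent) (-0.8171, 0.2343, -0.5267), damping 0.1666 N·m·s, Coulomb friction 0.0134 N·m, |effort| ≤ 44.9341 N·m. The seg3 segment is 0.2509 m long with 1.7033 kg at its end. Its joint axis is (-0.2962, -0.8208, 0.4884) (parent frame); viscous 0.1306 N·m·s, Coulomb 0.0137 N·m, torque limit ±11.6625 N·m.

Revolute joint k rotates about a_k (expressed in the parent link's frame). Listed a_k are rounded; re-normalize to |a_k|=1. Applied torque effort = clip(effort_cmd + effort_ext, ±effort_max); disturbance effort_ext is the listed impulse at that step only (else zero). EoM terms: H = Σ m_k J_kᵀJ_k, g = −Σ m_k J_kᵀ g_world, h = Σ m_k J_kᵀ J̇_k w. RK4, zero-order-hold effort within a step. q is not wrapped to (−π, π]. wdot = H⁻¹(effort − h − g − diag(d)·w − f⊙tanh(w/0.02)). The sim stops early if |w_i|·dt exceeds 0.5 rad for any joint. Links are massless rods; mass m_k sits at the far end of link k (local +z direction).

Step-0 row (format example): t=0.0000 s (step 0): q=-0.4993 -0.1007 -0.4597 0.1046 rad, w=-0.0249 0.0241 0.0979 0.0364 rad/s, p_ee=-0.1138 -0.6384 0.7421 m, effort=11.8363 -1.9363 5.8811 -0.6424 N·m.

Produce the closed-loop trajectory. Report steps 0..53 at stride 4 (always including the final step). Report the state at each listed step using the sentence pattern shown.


t=0.0800 s (step 4): q=-0.4999 -0.1003 -0.4565 0.1045 rad, w=0.0010 0.0005 0.0077 -0.0029 rad/s, p_ee=-0.1136 -0.6378 0.7430 m, effort=12.0110 -1.9589 6.0234 -0.6487 N·m.
t=0.1600 s (step 8): q=-0.5389 -0.1048 -0.4566 0.1689 rad, w=-0.5358 -0.1273 -0.0252 0.6650 rad/s, p_ee=-0.1297 -0.6628 0.7157 m, effort=29.3138 -3.6015 14.4469 -2.1408 N·m.
t=0.2400 s (step 12): q=-0.5587 -0.1110 -0.4590 0.1884 rad, w=-0.0229 -0.0140 -0.0253 -0.0027 rad/s, p_ee=-0.1370 -0.6753 0.7014 m, effort=19.9596 -2.6898 9.8842 -1.4210 N·m.
t=0.3200 s (step 16): q=-0.5524 -0.1097 -0.4590 0.1791 rad, w=0.1458 0.0296 0.0178 -0.2052 rad/s, p_ee=-0.1344 -0.6716 0.7059 m, effort=14.8937 -2.1475 7.3746 -1.0179 N·m.
t=0.4000 s (step 20): q=-0.5391 -0.1070 -0.4571 0.1610 rad, w=0.1734 0.0355 0.0274 -0.2331 rad/s, p_ee=-0.1292 -0.6628 0.7160 m, effort=12.4777 -1.8807 6.1928 -0.8097 N·m.
t=0.4800 s (step 24): q=-0.5262 -0.1044 -0.4550 0.1437 rad, w=0.1440 0.0279 0.0228 -0.1944 rad/s, p_ee=-0.1242 -0.6541 0.7258 m, effort=11.5667 -1.7888 5.7595 -0.7138 N·m.
t=0.5600 s (step 28): q=-0.5164 -0.1025 -0.4535 0.1304 rad, w=0.1007 0.0182 0.0149 -0.1401 rad/s, p_ee=-0.1204 -0.6474 0.7330 m, effort=11.4082 -1.7899 5.6941 -0.6754 N·m.
t=0.6400 s (step 32): q=-0.5100 -0.1013 -0.4525 0.1214 rad, w=0.0621 0.0118 0.0092 -0.0885 rad/s, p_ee=-0.1179 -0.6429 0.7378 m, effort=11.5583 -1.8322 5.7748 -0.6636 N·m.
t=0.7200 s (step 36): q=-0.4340 -0.1048 -0.5281 0.1554 rad, w=0.9474 -0.1221 -0.9157 0.7287 rad/s, p_ee=-0.1244 -0.6126 0.7533 m, effort=-4.8219 5.2877 -0.8197 -1.8517 N·m.
t=0.8000 s (step 40): q=-0.4147 -0.0366 -0.5036 0.3164 rad, w=-1.4451 6.8083 5.0725 12.7528 rad/s, p_ee=-0.1241 -0.6018 0.7558 m, effort=31.8980 -20.7450 14.4772 1.1409 N·m.
t=0.8800 s (step 44): q=-0.5126 0.1690 -0.2890 0.6966 rad, w=-0.7704 0.4875 1.0753 0.5988 rad/s, p_ee=-0.0813 -0.6257 0.7251 m, effort=23.4933 -13.4516 9.5054 0.0760 N·m.
t=0.9600 s (step 48): q=-0.5454 0.1571 -0.2633 0.6479 rad, w=-0.1363 -0.5381 -0.1850 -1.2518 rad/s, p_ee=-0.0752 -0.6399 0.7215 m, effort=17.4982 -7.4000 7.8013 -0.6497 N·m.
t=1.0400 s (step 52): q=-0.5461 0.1050 -0.2921 0.5429 rad, w=0.0705 -0.6998 -0.4420 -1.2644 rad/s, p_ee=-0.0862 -0.6442 0.7261 m, effort=14.0919 -3.7137 6.8662 -1.1600 N·m.
t=1.0600 s (step 53): q=-0.5445 0.0912 -0.3009 0.5184 rad, w=0.0889 -0.6850 -0.4437 -1.1893 rad/s, p_ee=-0.0898 -0.6442 0.7275 m.


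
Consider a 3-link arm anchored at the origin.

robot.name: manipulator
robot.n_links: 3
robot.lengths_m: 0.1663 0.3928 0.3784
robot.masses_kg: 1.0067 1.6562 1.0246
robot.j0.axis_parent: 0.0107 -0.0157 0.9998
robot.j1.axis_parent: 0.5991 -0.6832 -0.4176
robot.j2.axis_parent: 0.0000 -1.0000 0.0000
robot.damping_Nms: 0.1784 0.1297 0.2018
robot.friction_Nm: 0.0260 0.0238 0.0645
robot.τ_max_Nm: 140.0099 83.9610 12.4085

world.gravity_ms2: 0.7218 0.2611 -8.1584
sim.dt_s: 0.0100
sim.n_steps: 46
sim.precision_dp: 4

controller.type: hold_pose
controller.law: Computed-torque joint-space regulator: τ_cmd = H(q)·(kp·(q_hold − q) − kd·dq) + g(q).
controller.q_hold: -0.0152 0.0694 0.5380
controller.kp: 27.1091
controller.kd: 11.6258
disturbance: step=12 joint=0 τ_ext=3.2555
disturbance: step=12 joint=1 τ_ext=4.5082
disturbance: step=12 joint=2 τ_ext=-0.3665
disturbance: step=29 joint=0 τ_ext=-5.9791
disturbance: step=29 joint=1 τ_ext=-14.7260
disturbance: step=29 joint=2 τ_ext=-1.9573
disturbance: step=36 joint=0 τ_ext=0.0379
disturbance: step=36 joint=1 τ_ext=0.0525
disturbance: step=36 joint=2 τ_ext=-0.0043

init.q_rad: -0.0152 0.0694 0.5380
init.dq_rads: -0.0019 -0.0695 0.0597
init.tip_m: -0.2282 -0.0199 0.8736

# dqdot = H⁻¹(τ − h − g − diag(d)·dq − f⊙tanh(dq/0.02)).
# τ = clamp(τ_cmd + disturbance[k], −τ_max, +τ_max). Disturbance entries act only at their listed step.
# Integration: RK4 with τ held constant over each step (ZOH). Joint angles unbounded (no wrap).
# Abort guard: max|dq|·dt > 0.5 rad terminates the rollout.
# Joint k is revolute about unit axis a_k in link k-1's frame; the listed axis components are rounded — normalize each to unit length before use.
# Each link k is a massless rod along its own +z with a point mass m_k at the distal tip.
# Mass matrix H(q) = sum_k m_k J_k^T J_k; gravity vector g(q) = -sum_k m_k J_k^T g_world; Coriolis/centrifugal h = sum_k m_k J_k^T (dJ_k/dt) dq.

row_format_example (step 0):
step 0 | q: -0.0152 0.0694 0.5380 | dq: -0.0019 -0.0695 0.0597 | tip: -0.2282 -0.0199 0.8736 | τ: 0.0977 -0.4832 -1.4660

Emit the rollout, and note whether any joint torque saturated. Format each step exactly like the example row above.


step 1 | q: -0.0153 0.0688 0.5385 | dq: -0.0092 -0.0560 0.0404 | tip: -0.2280 -0.0197 0.8736 | τ: 0.0903 -0.5155 -1.4623
step 2 | q: -0.0154 0.0683 0.5388 | dq: -0.0128 -0.0450 0.0252 | tip: -0.2279 -0.0195 0.8736 | τ: 0.0827 -0.5451 -1.4597
step 3 | q: -0.0155 0.0679 0.5390 | dq: -0.0136 -0.0362 0.0142 | tip: -0.2277 -0.0193 0.8737 | τ: 0.0755 -0.5721 -1.4589
step 4 | q: -0.0156 0.0675 0.5391 | dq: -0.0124 -0.0295 0.0074 | tip: -0.2276 -0.0192 0.8737 | τ: 0.0689 -0.5968 -1.4602
step 5 | q: -0.0157 0.0673 0.5392 | dq: -0.0101 -0.0245 0.0036 | tip: -0.2275 -0.0191 0.8737 | τ: 0.0632 -0.6191 -1.4632
step 6 | q: -0.0158 0.0670 0.5392 | dq: -0.0077 -0.0204 0.0015 | tip: -0.2274 -0.0190 0.8738 | τ: 0.0583 -0.6394 -1.4670
step 7 | q: -0.0159 0.0669 0.5392 | dq: -0.0056 -0.0170 0.0003 | tip: -0.2273 -0.0189 0.8738 | τ: 0.0542 -0.6577 -1.4711
step 8 | q: -0.0160 0.0667 0.5392 | dq: -0.0040 -0.0141 -0.0004 | tip: -0.2272 -0.0188 0.8738 | τ: 0.0508 -0.6742 -1.4752
step 9 | q: -0.0160 0.0666 0.5392 | dq: -0.0028 -0.0115 -0.0008 | tip: -0.2271 -0.0188 0.8738 | τ: 0.0479 -0.6891 -1.4792
step 10 | q: -0.0160 0.0665 0.5392 | dq: -0.0019 -0.0093 -0.0010 | tip: -0.2271 -0.0188 0.8739 | τ: 0.0454 -0.7025 -1.4829
step 11 | q: -0.0160 0.0664 0.5392 | dq: -0.0012 -0.0073 -0.0011 | tip: -0.2270 -0.0187 0.8739 | τ: 0.0433 -0.7144 -1.4864
step 12 | q: -0.0160 0.0663 0.5392 | dq: -0.0006 -0.0056 -0.0011 | tip: -0.2270 -0.0187 0.8739 | τ: 3.2970 3.7831 -1.8561
step 13 | q: -0.0133 0.0663 0.5391 | dq: 0.5412 -0.0009 -0.0067 | tip: -0.2270 -0.0193 0.8739 | τ: -0.3353 -1.2677 -1.4509
step 14 | q: -0.0084 0.0663 0.5390 | dq: 0.4487 0.0065 -0.0123 | tip: -0.2269 -0.0205 0.8739 | τ: -0.2891 -1.2318 -1.4625
step 15 | q: -0.0043 0.0664 0.5389 | dq: 0.3713 0.0109 -0.0141 | tip: -0.2269 -0.0215 0.8739 | τ: -0.2487 -1.1972 -1.4734
step 16 | q: -0.0009 0.0665 0.5388 | dq: 0.3059 0.0136 -0.0140 | tip: -0.2269 -0.0224 0.8739 | τ: -0.2134 -1.1646 -1.4831
step 17 | q: 0.0019 0.0667 0.5386 | dq: 0.2502 0.0150 -0.0130 | tip: -0.2269 -0.0231 0.8739 | τ: -0.1826 -1.1342 -1.4915
step 18 | q: 0.0042 0.0668 0.5385 | dq: 0.2027 0.0157 -0.0115 | tip: -0.2269 -0.0236 0.8739 | τ: -0.1555 -1.1060 -1.4986
step 19 | q: 0.0060 0.0670 0.5384 | dq: 0.1620 0.0159 -0.0100 | tip: -0.2269 -0.0241 0.8739 | τ: -0.1318 -1.0800 -1.5044
step 20 | q: 0.0074 0.0671 0.5383 | dq: 0.1270 0.0158 -0.0086 | tip: -0.2269 -0.0245 0.8738 | τ: -0.1110 -1.0562 -1.5092
step 21 | q: 0.0085 0.0673 0.5382 | dq: 0.0970 0.0155 -0.0074 | tip: -0.2270 -0.0248 0.8738 | τ: -0.0928 -1.0344 -1.5130
step 22 | q: 0.0094 0.0674 0.5382 | dq: 0.0713 0.0150 -0.0063 | tip: -0.2270 -0.0251 0.8738 | τ: -0.0767 -1.0145 -1.5161
step 23 | q: 0.0100 0.0676 0.5381 | dq: 0.0492 0.0144 -0.0054 | tip: -0.2271 -0.0253 0.8738 | τ: -0.0627 -0.9964 -1.5185
step 24 | q: 0.0104 0.0677 0.5381 | dq: 0.0305 0.0137 -0.0046 | tip: -0.2271 -0.0254 0.8738 | τ: -0.0504 -0.9800 -1.5203
step 25 | q: 0.0106 0.0679 0.5380 | dq: 0.0155 0.0128 -0.0036 | tip: -0.2272 -0.0255 0.8738 | τ: -0.0400 -0.9651 -1.5216
step 26 | q: 0.0107 0.0680 0.5380 | dq: 0.0049 0.0114 -0.0022 | tip: -0.2272 -0.0256 0.8738 | τ: -0.0320 -0.9516 -1.5224
step 27 | q: 0.0107 0.0681 0.5380 | dq: -0.0018 0.0097 -0.0006 | tip: -0.2273 -0.0256 0.8737 | τ: -0.0260 -0.9395 -1.5225
step 28 | q: 0.0107 0.0682 0.5380 | dq: -0.0062 0.0081 0.0008 | tip: -0.2273 -0.0256 0.8737 | τ: -0.0215 -0.9286 -1.5220
step 29 | q: 0.0106 0.0683 0.5380 | dq: -0.0092 0.0065 0.0017 | tip: -0.2274 -0.0257 0.8737 | τ: -5.9970 -15.6449 -3.4784
step 30 | q: 0.0064 0.0677 0.5380 | dq: -0.8305 -0.1295 0.0085 | tip: -0.2271 -0.0245 0.8738 | τ: 0.6796 0.8224 -1.2903
step 31 | q: -0.0013 0.0664 0.5382 | dq: -0.7061 -0.1201 0.0183 | tip: -0.2266 -0.0222 0.8740 | τ: 0.6018 0.6685 -1.3108
step 32 | q: -0.0078 0.0653 0.5384 | dq: -0.5996 -0.1096 0.0222 | tip: -0.2262 -0.0203 0.8742 | τ: 0.5331 0.5304 -1.3266
step 33 | q: -0.0134 0.0642 0.5386 | dq: -0.5078 -0.0988 0.0230 | tip: -0.2258 -0.0187 0.8744 | τ: 0.4726 0.4063 -1.3395
step 34 | q: -0.0180 0.0633 0.5388 | dq: -0.4285 -0.0882 0.0217 | tip: -0.2254 -0.0173 0.8745 | τ: 0.4191 0.2943 -1.3506
step 35 | q: -0.0220 0.0624 0.5390 | dq: -0.3599 -0.0781 0.0194 | tip: -0.2250 -0.0161 0.8746 | τ: 0.3720 0.1930 -1.3604
step 36 | q: -0.0253 0.0617 0.5392 | dq: -0.3004 -0.0685 0.0166 | tip: -0.2247 -0.0150 0.8747 | τ: 0.3682 0.1539 -1.3736
step 37 | q: -0.0280 0.0611 0.5394 | dq: -0.2422 -0.0595 0.0138 | tip: -0.2245 -0.0142 0.8748 | τ: 0.2891 0.0120 -1.3773
step 38 | q: -0.0302 0.0605 0.5395 | dq: -0.1983 -0.0512 0.0112 | tip: -0.2242 -0.0135 0.8748 | τ: 0.2570 -0.0629 -1.3856
step 39 | q: -0.0320 0.0600 0.5396 | dq: -0.1601 -0.0437 0.0090 | tip: -0.2240 -0.0129 0.8749 | τ: 0.2287 -0.1311 -1.3937
step 40 | q: -0.0334 0.0596 0.5397 | dq: -0.1270 -0.0369 0.0073 | tip: -0.2238 -0.0125 0.8750 | τ: 0.2037 -0.1931 -1.4017
step 41 | q: -0.0345 0.0593 0.5397 | dq: -0.0981 -0.0308 0.0059 | tip: -0.2237 -0.0121 0.8750 | τ: 0.1815 -0.2495 -1.4094
step 42 | q: -0.0354 0.0590 0.5398 | dq: -0.0732 -0.0252 0.0049 | tip: -0.2236 -0.0118 0.8750 | τ: 0.1619 -0.3008 -1.4169
step 43 | q: -0.0360 0.0588 0.5398 | dq: -0.0515 -0.0202 0.0041 | tip: -0.2235 -0.0116 0.8751 | τ: 0.1445 -0.3474 -1.4240
step 44 | q: -0.0364 0.0586 0.5399 | dq: -0.0331 -0.0157 0.0034 | tip: -0.2234 -0.0114 0.8751 | τ: 0.1293 -0.3897 -1.4308
step 45 | q: -0.0367 0.0585 0.5399 | dq: -0.0179 -0.0116 0.0027 | tip: -0.2233 -0.0113 0.8751 | τ: 0.1161 -0.4279 -1.4373
step 46 | q: -0.0368 0.0584 0.5399 | dq: -0.0069 -0.0074 0.0017 | tip: -0.2233 -0.0113 0.8751
any joint saturated: no


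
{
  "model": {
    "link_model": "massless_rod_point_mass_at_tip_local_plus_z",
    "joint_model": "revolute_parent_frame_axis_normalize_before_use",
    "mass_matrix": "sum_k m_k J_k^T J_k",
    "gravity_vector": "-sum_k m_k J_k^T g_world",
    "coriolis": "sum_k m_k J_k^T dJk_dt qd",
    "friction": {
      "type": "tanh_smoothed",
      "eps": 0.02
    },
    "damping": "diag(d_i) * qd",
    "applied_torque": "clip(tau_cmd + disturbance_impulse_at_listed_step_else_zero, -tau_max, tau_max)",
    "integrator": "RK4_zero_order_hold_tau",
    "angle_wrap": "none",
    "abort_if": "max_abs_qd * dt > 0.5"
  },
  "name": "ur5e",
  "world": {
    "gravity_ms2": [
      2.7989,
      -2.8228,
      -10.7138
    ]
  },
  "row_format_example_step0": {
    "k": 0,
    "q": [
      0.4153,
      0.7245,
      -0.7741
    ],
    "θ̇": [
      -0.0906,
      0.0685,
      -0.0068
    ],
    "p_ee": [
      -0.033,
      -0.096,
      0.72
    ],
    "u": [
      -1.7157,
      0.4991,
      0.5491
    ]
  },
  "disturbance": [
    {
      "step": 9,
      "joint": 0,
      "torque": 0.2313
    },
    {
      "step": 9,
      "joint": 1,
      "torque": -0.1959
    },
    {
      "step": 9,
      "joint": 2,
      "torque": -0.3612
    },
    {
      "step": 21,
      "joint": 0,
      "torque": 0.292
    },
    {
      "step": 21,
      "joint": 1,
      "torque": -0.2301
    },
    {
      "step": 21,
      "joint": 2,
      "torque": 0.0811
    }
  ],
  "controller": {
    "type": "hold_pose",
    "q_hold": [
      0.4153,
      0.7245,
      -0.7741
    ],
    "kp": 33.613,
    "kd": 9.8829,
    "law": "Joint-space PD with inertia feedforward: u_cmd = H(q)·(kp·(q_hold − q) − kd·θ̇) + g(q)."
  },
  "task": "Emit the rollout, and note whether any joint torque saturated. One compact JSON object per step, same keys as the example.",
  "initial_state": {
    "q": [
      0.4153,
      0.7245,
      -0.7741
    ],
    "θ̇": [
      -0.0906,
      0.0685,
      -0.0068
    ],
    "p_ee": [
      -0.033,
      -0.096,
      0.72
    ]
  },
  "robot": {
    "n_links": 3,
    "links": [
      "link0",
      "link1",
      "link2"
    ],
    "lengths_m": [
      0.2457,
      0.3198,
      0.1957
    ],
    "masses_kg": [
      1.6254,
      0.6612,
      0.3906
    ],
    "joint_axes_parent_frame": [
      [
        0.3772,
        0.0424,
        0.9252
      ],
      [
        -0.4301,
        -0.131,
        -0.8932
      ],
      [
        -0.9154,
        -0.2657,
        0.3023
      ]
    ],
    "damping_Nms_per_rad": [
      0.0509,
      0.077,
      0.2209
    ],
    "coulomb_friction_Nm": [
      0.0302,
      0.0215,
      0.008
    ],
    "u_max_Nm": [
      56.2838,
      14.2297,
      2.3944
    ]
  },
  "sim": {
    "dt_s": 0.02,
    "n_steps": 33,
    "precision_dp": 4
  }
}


{"k":1,"q":[0.4137,0.7256,-0.774],"\u03b8\u0307":[-0.0717,0.0403,0.0078],"p_ee":[-0.0333,-0.0953,0.7201],"u":[-1.7327,0.511,0.5516]}
{"k":2,"q":[0.4124,0.7262,-0.7739],"\u03b8\u0307":[-0.0521,0.0258,0.0097],"p_ee":[-0.0335,-0.0947,0.7202],"u":[-1.7484,0.5214,0.5547]}
{"k":3,"q":[0.4116,0.7267,-0.7737],"\u03b8\u0307":[-0.0326,0.0197,0.0091],"p_ee":[-0.0337,-0.0943,0.7202],"u":[-1.7627,0.5304,0.5576]}
{"k":4,"q":[0.4111,0.727,-0.7735],"\u03b8\u0307":[-0.018,0.0138,0.0078],"p_ee":[-0.0338,-0.0941,0.7202],"u":[-1.7749,0.5382,0.5602]}
{"k":5,"q":[0.4108,0.7272,-0.7734],"\u03b8\u0307":[-0.0103,0.0055,0.0056],"p_ee":[-0.0338,-0.0939,0.7203],"u":[-1.7843,0.5445,0.5624]}
{"k":6,"q":[0.4108,0.7274,-0.7733],"\u03b8\u0307":[-0.0094,-0.0062,0.0036],"p_ee":[-0.0339,-0.0938,0.7203],"u":[-1.7906,0.549,0.564]}
{"k":7,"q":[0.4108,0.7276,-0.7733],"\u03b8\u0307":[-0.0035,-0.0062,0.0025],"p_ee":[-0.0339,-0.0938,0.7203],"u":[-1.7956,0.552,0.5651]}
{"k":8,"q":[0.411,0.7277,-0.7733],"\u03b8\u0307":[-0.0007,-0.0079,0.0015],"p_ee":[-0.0339,-0.0938,0.7203],"u":[-1.7995,0.5544,0.566]}
{"k":9,"q":[0.4111,0.7278,-0.7733],"\u03b8\u0307":[0.0005,-0.0102,0.0008],"p_ee":[-0.0339,-0.0939,0.7203],"u":[-1.5712,0.3604,0.2055]}
{"k":10,"q":[0.4108,0.7279,-0.7787],"\u03b8\u0307":[-0.0385,-0.0092,-0.4916],"p_ee":[-0.0341,-0.0946,0.7197],"u":[-1.8581,0.5995,0.6304]}
{"k":11,"q":[0.4106,0.7278,-0.7856],"\u03b8\u0307":[0.0001,-0.025,-0.2194],"p_ee":[-0.0343,-0.0956,0.719],"u":[-1.8578,0.5972,0.6088]}
{"k":12,"q":[0.4109,0.7275,-0.7886],"\u03b8\u0307":[0.0108,-0.0316,-0.0903],"p_ee":[-0.0343,-0.0962,0.7187],"u":[-1.8534,0.5934,0.5975]}
{"k":13,"q":[0.4113,0.7271,-0.7898],"\u03b8\u0307":[0.015,-0.0251,-0.0305],"p_ee":[-0.0343,-0.0966,0.7185],"u":[-1.8473,0.5887,0.5911]}
{"k":14,"q":[0.4117,0.7268,-0.7901],"\u03b8\u0307":[0.0124,-0.0205,-0.0055],"p_ee":[-0.0342,-0.0968,0.7185],"u":[-1.8415,0.5846,0.5876]}
{"k":15,"q":[0.412,0.7265,-0.7902],"\u03b8\u0307":[0.0055,-0.0214,0.0025],"p_ee":[-0.0341,-0.0969,0.7184],"u":[-1.8368,0.5818,0.586]}
{"k":16,"q":[0.4122,0.7264,-0.7901],"\u03b8\u0307":[0.0041,-0.0168,0.0059],"p_ee":[-0.0341,-0.097,0.7184],"u":[-1.8342,0.5797,0.585]}
{"k":17,"q":[0.4125,0.7264,-0.79],"\u03b8\u0307":[0.0025,-0.0136,0.0072],"p_ee":[-0.034,-0.0971,0.7184],"u":[-1.8322,0.5782,0.5843]}
{"k":18,"q":[0.4127,0.7264,-0.7899],"\u03b8\u0307":[0.0013,-0.0113,0.0078],"p_ee":[-0.034,-0.0971,0.7184],"u":[-1.8307,0.577,0.5838]}
{"k":19,"q":[0.4129,0.7265,-0.7898],"\u03b8\u0307":[0.0003,-0.0097,0.0082],"p_ee":[-0.034,-0.0972,0.7185],"u":[-1.8297,0.5761,0.5834]}
{"k":20,"q":[0.413,0.7266,-0.7897],"\u03b8\u0307":[-0.0004,-0.0086,0.0084],"p_ee":[-0.034,-0.0972,0.7185],"u":[-1.8289,0.5754,0.5831]}
{"k":21,"q":[0.4132,0.7267,-0.7896],"\u03b8\u0307":[-0.001,-0.0078,0.0085],"p_ee":[-0.034,-0.0972,0.7185],"u":[-1.5363,0.3448,0.664]}
{"k":22,"q":[0.4134,0.725,-0.7869],"\u03b8\u0307":[0.0213,-0.1519,0.2414],"p_ee":[-0.0337,-0.0972,0.7187],"u":[-1.8867,0.6179,0.5723]}
{"k":23,"q":[0.4139,0.7229,-0.7836],"\u03b8\u0307":[0.027,-0.0633,0.0951],"p_ee":[-0.0332,-0.0974,0.719],"u":[-1.8758,0.6081,0.5811]}
{"k":24,"q":[0.4144,0.7222,-0.7825],"\u03b8\u0307":[0.0227,-0.0212,0.0265],"p_ee":[-0.033,-0.0975,0.7191],"u":[-1.8656,0.6002,0.5844]}
{"k":25,"q":[0.4148,0.7219,-0.7822],"\u03b8\u0307":[0.0075,-0.0184,0.0055],"p_ee":[-0.033,-0.0977,0.7191],"u":[-1.8572,0.5952,0.5846]}
{"k":26,"q":[0.4151,0.7219,-0.7822],"\u03b8\u0307":[0.0018,-0.0144,0.0037],"p_ee":[-0.0329,-0.0977,0.7191],"u":[-1.8519,0.5917,0.5836]}
{"k":27,"q":[0.4152,0.7219,-0.7822],"\u03b8\u0307":[-0.0,-0.0094,0.0046],"p_ee":[-0.0329,-0.0978,0.7191],"u":[-1.8484,0.5891,0.5826]}
{"k":28,"q":[0.4154,0.722,-0.7821],"\u03b8\u0307":[-0.0018,-0.0064,0.0051],"p_ee":[-0.0329,-0.0978,0.7191],"u":[-1.8455,0.5869,0.5819]}
{"k":29,"q":[0.4155,0.7222,-0.7821],"\u03b8\u0307":[-0.0033,-0.0046,0.0055],"p_ee":[-0.0329,-0.0978,0.7191],"u":[-1.8433,0.5853,0.5813]}
{"k":30,"q":[0.4156,0.7224,-0.782],"\u03b8\u0307":[-0.0045,-0.0034,0.0058],"p_ee":[-0.0329,-0.0978,0.7191],"u":[-1.8415,0.5839,0.5808]}
{"k":31,"q":[0.4157,0.7226,-0.7819],"\u03b8\u0307":[-0.0052,-0.0027,0.006],"p_ee":[-0.0329,-0.0977,0.7191],"u":[-1.8401,0.5828,0.5804]}
{"k":32,"q":[0.4157,0.7228,-0.7819],"\u03b8\u0307":[-0.0058,-0.0023,0.0062],"p_ee":[-0.0329,-0.0977,0.7191],"u":[-1.8391,0.5819,0.58]}
{"k":33,"q":[0.4158,0.723,-0.7818],"\u03b8\u0307":[-0.0061,-0.0021,0.0062],"p_ee":[-0.033,-0.0976,0.7191]}
{"summary": "any joint saturated: no"}


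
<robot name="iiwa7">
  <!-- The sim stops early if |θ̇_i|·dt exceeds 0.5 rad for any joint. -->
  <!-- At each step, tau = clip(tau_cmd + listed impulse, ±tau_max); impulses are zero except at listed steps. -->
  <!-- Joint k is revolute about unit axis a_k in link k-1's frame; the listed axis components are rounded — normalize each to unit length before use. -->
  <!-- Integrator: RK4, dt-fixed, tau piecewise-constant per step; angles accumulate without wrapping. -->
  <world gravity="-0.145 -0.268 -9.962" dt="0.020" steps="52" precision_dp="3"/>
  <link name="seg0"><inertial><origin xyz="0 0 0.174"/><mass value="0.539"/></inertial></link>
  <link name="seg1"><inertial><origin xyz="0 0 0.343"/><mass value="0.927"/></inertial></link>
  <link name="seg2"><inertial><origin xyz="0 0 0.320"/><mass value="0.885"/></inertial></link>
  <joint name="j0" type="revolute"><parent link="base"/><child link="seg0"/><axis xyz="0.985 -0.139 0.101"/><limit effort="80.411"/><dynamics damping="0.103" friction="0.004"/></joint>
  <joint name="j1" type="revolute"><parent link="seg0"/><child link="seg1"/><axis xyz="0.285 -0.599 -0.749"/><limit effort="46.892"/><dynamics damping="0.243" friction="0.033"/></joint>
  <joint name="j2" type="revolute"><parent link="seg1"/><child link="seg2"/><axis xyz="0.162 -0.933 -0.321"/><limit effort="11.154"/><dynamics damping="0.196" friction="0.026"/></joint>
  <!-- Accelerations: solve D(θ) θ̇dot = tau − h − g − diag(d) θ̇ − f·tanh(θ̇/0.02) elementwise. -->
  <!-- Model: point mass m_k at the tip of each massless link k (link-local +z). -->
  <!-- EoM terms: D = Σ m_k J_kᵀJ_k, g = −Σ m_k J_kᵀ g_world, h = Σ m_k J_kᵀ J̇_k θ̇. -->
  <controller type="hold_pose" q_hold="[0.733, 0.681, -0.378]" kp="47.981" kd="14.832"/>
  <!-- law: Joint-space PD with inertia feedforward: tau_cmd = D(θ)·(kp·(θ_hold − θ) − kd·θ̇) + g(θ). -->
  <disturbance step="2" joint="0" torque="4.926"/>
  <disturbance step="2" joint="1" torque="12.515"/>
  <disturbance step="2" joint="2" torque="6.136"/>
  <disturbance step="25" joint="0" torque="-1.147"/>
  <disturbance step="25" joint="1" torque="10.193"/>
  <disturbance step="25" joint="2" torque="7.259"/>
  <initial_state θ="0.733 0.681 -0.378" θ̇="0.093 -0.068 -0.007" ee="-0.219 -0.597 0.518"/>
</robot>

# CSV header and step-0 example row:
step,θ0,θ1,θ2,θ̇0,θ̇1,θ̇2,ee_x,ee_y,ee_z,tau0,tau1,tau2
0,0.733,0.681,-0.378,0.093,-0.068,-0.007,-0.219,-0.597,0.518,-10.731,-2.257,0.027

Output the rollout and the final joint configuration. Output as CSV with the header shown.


step,θ0,θ1,θ2,θ̇0,θ̇1,θ̇2,ee_x,ee_y,ee_z,tau0,tau1,tau2
1,0.735,0.680,-0.378,0.064,-0.040,-0.013,-0.218,-0.598,0.517,-10.486,-2.301,-0.013
2,0.736,0.679,-0.378,0.043,-0.022,-0.011,-0.218,-0.598,0.517,-5.369,10.183,6.093
3,0.736,0.689,-0.378,0.038,1.011,0.061,-0.222,-0.598,0.515,-11.653,-6.120,-1.931
4,0.737,0.706,-0.376,0.036,0.639,0.121,-0.230,-0.598,0.511,-11.161,-5.112,-1.465
5,0.738,0.716,-0.374,0.027,0.393,0.117,-0.235,-0.598,0.509,-10.783,-4.362,-1.107
6,0.738,0.722,-0.372,0.017,0.227,0.089,-0.238,-0.597,0.508,-10.493,-3.803,-0.835
7,0.738,0.726,-0.370,0.007,0.114,0.056,-0.240,-0.597,0.507,-10.273,-3.386,-0.629
8,0.739,0.727,-0.369,0.000,0.036,0.026,-0.241,-0.597,0.507,-10.107,-3.077,-0.473
9,0.739,0.727,-0.369,-0.006,-0.015,0.000,-0.241,-0.597,0.507,-9.982,-2.854,-0.360
10,0.738,0.727,-0.369,-0.010,-0.048,-0.015,-0.240,-0.597,0.507,-9.889,-2.701,-0.283
11,0.738,0.726,-0.370,-0.013,-0.073,-0.021,-0.240,-0.597,0.507,-9.819,-2.590,-0.228
12,0.738,0.724,-0.370,-0.014,-0.088,-0.024,-0.239,-0.597,0.508,-9.766,-2.509,-0.189
13,0.738,0.722,-0.371,-0.015,-0.098,-0.026,-0.238,-0.597,0.508,-9.727,-2.451,-0.160
14,0.737,0.720,-0.371,-0.015,-0.102,-0.027,-0.237,-0.597,0.509,-9.698,-2.410,-0.139
15,0.737,0.718,-0.372,-0.015,-0.103,-0.027,-0.236,-0.597,0.509,-9.677,-2.381,-0.124
16,0.737,0.716,-0.372,-0.015,-0.102,-0.027,-0.235,-0.597,0.510,-9.662,-2.361,-0.114
17,0.736,0.714,-0.373,-0.014,-0.099,-0.026,-0.234,-0.597,0.510,-9.651,-2.349,-0.107
18,0.736,0.712,-0.373,-0.014,-0.095,-0.025,-0.233,-0.597,0.511,-9.644,-2.341,-0.103
19,0.736,0.710,-0.374,-0.013,-0.091,-0.024,-0.232,-0.597,0.511,-9.639,-2.337,-0.100
20,0.736,0.708,-0.374,-0.012,-0.086,-0.023,-0.231,-0.597,0.512,-9.635,-2.335,-0.099
21,0.735,0.707,-0.375,-0.012,-0.081,-0.022,-0.230,-0.597,0.512,-9.633,-2.336,-0.098
22,0.735,0.705,-0.375,-0.011,-0.076,-0.021,-0.230,-0.597,0.513,-9.633,-2.337,-0.098
23,0.735,0.704,-0.376,-0.010,-0.071,-0.020,-0.229,-0.597,0.513,-9.633,-2.340,-0.099
24,0.735,0.702,-0.376,-0.009,-0.066,-0.019,-0.228,-0.597,0.513,-9.633,-2.343,-0.100
25,0.734,0.701,-0.376,-0.009,-0.061,-0.018,-0.228,-0.597,0.514,-10.781,7.847,7.158
26,0.734,0.700,-0.360,-0.009,0.013,1.623,-0.232,-0.596,0.514,-9.279,-5.457,-2.277
27,0.734,0.702,-0.335,-0.019,0.096,0.909,-0.240,-0.594,0.513,-9.353,-4.659,-1.683
28,0.734,0.704,-0.321,-0.021,0.102,0.481,-0.245,-0.593,0.513,-9.410,-4.042,-1.254
29,0.733,0.705,-0.314,-0.019,0.076,0.224,-0.248,-0.592,0.513,-9.458,-3.570,-0.941
30,0.733,0.707,-0.311,-0.015,0.040,0.069,-0.249,-0.592,0.513,-9.497,-3.213,-0.711
31,0.733,0.707,-0.311,-0.010,0.002,-0.018,-0.250,-0.591,0.513,-9.531,-2.946,-0.545
32,0.732,0.707,-0.311,-0.006,-0.032,-0.058,-0.249,-0.591,0.513,-9.559,-2.761,-0.433
33,0.732,0.706,-0.313,-0.002,-0.052,-0.087,-0.248,-0.592,0.513,-9.582,-2.629,-0.351
34,0.732,0.705,-0.315,0.000,-0.066,-0.105,-0.247,-0.592,0.514,-9.601,-2.532,-0.291
35,0.732,0.703,-0.317,0.002,-0.075,-0.114,-0.246,-0.592,0.514,-9.616,-2.462,-0.246
36,0.732,0.702,-0.319,0.003,-0.080,-0.118,-0.245,-0.592,0.514,-9.628,-2.412,-0.214
37,0.732,0.700,-0.322,0.004,-0.082,-0.119,-0.243,-0.593,0.515,-9.638,-2.376,-0.190
38,0.733,0.698,-0.324,0.004,-0.082,-0.117,-0.242,-0.593,0.515,-9.645,-2.353,-0.173
39,0.733,0.697,-0.326,0.005,-0.080,-0.114,-0.241,-0.593,0.515,-9.651,-2.337,-0.161
40,0.733,0.695,-0.329,0.005,-0.077,-0.111,-0.239,-0.593,0.515,-9.656,-2.327,-0.153
41,0.733,0.694,-0.331,0.005,-0.073,-0.106,-0.238,-0.594,0.516,-9.659,-2.322,-0.147
42,0.733,0.692,-0.333,0.004,-0.069,-0.101,-0.237,-0.594,0.516,-9.662,-2.320,-0.143
43,0.733,0.691,-0.335,0.004,-0.064,-0.096,-0.236,-0.594,0.516,-9.664,-2.320,-0.141
44,0.733,0.690,-0.337,0.004,-0.060,-0.091,-0.235,-0.594,0.516,-9.666,-2.322,-0.139
45,0.733,0.689,-0.338,0.004,-0.055,-0.086,-0.234,-0.595,0.516,-9.667,-2.325,-0.139
46,0.733,0.688,-0.340,0.003,-0.051,-0.081,-0.233,-0.595,0.517,-9.669,-2.329,-0.139
47,0.733,0.687,-0.342,0.003,-0.047,-0.076,-0.232,-0.595,0.517,-9.669,-2.333,-0.139
48,0.733,0.686,-0.343,0.003,-0.043,-0.072,-0.231,-0.595,0.517,-9.670,-2.337,-0.140
49,0.733,0.685,-0.345,0.002,-0.040,-0.067,-0.230,-0.595,0.517,-9.671,-2.341,-0.141
50,0.733,0.684,-0.346,0.002,-0.036,-0.063,-0.230,-0.595,0.517,-9.671,-2.345,-0.141
51,0.733,0.683,-0.347,0.002,-0.033,-0.059,-0.229,-0.596,0.517,-9.672,-2.349,-0.142
52,0.734,0.683,-0.348,0.002,-0.031,-0.055,-0.228,-0.596,0.517,,,
# final θ (rad): 0.734 0.683 -0.348


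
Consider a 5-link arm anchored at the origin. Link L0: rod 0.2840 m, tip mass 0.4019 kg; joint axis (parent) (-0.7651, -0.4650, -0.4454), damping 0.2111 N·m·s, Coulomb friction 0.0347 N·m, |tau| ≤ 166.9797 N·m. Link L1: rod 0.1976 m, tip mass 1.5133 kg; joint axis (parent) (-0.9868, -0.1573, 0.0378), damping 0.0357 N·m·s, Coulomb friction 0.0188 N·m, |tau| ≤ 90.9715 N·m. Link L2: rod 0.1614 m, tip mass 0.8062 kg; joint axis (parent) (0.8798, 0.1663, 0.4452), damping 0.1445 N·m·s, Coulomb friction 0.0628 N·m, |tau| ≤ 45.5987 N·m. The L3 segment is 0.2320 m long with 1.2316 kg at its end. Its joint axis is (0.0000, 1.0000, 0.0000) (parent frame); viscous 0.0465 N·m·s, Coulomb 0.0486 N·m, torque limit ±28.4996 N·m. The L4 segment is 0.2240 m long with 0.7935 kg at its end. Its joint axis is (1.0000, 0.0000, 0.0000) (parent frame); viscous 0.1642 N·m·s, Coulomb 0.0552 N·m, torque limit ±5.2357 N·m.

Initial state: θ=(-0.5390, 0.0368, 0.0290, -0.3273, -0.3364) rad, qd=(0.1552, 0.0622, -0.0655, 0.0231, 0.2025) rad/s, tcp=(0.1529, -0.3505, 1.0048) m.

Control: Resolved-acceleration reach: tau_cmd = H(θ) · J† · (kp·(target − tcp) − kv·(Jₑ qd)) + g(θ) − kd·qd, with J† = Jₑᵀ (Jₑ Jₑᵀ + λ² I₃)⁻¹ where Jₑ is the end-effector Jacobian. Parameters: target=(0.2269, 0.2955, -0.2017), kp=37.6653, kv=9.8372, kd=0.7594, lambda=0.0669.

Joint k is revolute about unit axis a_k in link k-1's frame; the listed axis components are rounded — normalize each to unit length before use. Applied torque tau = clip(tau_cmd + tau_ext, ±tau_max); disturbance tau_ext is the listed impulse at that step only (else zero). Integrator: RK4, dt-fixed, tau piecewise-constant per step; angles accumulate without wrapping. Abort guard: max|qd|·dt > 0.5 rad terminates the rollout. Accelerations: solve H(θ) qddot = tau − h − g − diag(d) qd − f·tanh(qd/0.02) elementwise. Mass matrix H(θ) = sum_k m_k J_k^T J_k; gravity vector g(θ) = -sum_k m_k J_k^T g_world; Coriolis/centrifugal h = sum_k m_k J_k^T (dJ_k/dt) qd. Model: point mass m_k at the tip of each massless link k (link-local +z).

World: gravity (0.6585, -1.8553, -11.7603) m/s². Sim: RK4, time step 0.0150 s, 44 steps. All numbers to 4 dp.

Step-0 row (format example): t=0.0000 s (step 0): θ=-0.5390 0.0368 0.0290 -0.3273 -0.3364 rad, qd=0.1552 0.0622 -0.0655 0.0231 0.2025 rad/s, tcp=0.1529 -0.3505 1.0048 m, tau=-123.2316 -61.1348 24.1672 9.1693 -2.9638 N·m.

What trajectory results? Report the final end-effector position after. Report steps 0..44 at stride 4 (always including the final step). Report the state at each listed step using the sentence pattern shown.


t=0.0600 s (step 4): θ=-0.7858 0.0748 -0.2212 -0.4896 -0.5252 rad, qd=-6.5808 0.4784 -7.0062 -3.7138 -3.8637 rad/s, tcp=0.1650 -0.3299 0.9501 m, tau=-11.5991 -2.5793 0.0045 3.6870 -1.0650 N·m.
t=0.1200 s (step 8): θ=-1.1844 0.0841 -0.6322 -0.6734 -0.7458 rad, qd=-6.3123 -0.2310 -6.3342 -2.4124 -3.4565 rad/s, tcp=0.2171 -0.3099 0.8004 m, tau=35.9011 23.9002 -12.1346 0.5795 -0.6673 N·m.
t=0.1800 s (step 12): θ=-1.5282 0.0474 -0.9745 -0.7968 -0.9364 rad, qd=-5.1849 -0.8967 -5.0980 -1.8059 -2.9373 rad/s, tcp=0.2707 -0.2816 0.6331 m, tau=40.3410 26.1523 -12.4137 1.3487 0.2737 N·m.
t=0.2400 s (step 16): θ=-1.8133 -0.0144 -1.2503 -0.8947 -1.0988 rad, qd=-4.3698 -1.1212 -4.1485 -1.4746 -2.5084 rad/s, tcp=0.3073 -0.2402 0.4814 m, tau=34.9251 22.4774 -10.2910 2.4082 0.9629 N·m.
t=0.3000 s (step 20): θ=-2.0585 -0.0838 -1.4775 -0.9742 -1.2386 rad, qd=-3.8382 -1.1774 -3.4516 -1.1887 -2.1762 rad/s, tcp=0.3257 -0.1892 0.3535 m, tau=27.5769 17.8398 -8.1618 3.0983 1.3359 N·m.
t=0.3600 s (step 24): θ=-2.2786 -0.1550 -1.6665 -1.0384 -1.3608 rad, qd=-3.5228 -1.1965 -2.8519 -0.9657 -1.9147 rad/s, tcp=0.3302 -0.1344 0.2495 m, tau=20.2716 13.5528 -6.6937 3.4278 1.4599 N·m.
t=0.4200 s (step 28): θ=-2.4852 -0.2278 -1.8196 -1.0921 -1.4686 rad, qd=-3.3869 -1.2285 -2.2373 -0.8463 -1.6900 rad/s, tcp=0.3263 -0.0810 0.1667 m, tau=13.4403 9.8870 -6.0236 3.4811 1.3977 N·m.
t=0.4800 s (step 32): θ=-2.6881 -0.3032 -1.9335 -1.1424 -1.5632 rad, qd=-3.3949 -1.2841 -1.5405 -0.8514 -1.4592 rad/s, tcp=0.3189 -0.0321 0.1017 m, tau=7.2321 6.8741 -6.1011 3.3143 1.1795 N·m.
t=0.5400 s (step 36): θ=-2.8943 -0.3823 -2.0025 -1.1964 -1.6422 rad, qd=-3.4809 -1.3443 -0.7379 -0.9575 -1.1548 rad/s, tcp=0.3121 0.0109 0.0503 m, tau=1.8338 4.5166 -6.7787 2.9375 0.7963 N·m.
t=0.6000 s (step 40): θ=-3.1053 -0.4645 -2.0213 -1.2576 -1.6989 rad, qd=-3.5320 -1.3960 0.1075 -1.0720 -0.7049 rad/s, tcp=0.3092 0.0490 0.0078 m, tau=-2.5527 2.8122 -7.7833 2.3379 0.2278 N·m.
t=0.6600 s (step 44): θ=-3.3155 -0.5493 -1.9922 -1.3223 -1.7247 rad, qd=-3.4484 -1.3999 0.8418 -1.0475 -0.1362 rad/s, tcp=0.3112 0.0857 -0.0307 m.
final tcp position (m): 0.3112 0.0857 -0.0307


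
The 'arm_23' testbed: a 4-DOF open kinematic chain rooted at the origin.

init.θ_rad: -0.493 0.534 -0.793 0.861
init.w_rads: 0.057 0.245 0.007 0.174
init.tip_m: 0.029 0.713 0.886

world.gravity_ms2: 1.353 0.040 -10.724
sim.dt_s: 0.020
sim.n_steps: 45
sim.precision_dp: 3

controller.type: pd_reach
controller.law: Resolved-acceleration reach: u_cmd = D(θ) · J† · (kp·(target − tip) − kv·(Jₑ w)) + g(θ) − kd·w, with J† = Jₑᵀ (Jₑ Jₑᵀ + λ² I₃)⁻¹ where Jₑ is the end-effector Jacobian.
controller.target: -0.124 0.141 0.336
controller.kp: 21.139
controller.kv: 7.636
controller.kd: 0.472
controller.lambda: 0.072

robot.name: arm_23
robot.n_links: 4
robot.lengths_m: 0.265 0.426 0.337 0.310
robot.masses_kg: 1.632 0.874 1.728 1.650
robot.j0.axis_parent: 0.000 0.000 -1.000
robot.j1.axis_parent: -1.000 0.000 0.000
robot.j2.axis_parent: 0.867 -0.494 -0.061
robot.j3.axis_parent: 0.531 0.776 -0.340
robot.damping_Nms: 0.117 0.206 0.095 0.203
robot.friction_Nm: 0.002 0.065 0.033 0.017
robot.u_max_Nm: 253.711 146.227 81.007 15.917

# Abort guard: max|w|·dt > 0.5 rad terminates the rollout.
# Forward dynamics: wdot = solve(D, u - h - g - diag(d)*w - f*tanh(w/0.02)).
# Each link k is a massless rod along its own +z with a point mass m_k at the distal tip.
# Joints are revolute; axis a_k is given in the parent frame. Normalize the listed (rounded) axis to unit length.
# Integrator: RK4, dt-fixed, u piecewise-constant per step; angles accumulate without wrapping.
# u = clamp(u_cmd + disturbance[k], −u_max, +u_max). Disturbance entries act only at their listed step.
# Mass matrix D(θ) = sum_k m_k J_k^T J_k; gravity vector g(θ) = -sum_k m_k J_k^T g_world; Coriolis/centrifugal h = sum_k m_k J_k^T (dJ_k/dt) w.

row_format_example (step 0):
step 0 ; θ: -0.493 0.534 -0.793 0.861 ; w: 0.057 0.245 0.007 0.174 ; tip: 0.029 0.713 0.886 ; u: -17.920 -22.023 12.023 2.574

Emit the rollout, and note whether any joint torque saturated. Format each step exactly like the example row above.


step 1 ; θ: -0.499 0.534 -0.803 0.874 ; w: -0.606 -0.192 -0.997 1.134 ; tip: 0.028 0.713 0.881 ; u: -15.470 -21.771 12.844 1.981
step 2 ; θ: -0.516 0.527 -0.830 0.903 ; w: -1.098 -0.526 -1.744 1.752 ; tip: 0.026 0.709 0.873 ; u: -13.038 -21.459 13.274 1.676
step 3 ; θ: -0.541 0.514 -0.871 0.942 ; w: -1.457 -0.779 -2.291 2.122 ; tip: 0.023 0.703 0.863 ; u: -10.751 -21.110 13.477 1.555
step 4 ; θ: -0.573 0.497 -0.921 0.987 ; w: -1.714 -0.967 -2.688 2.317 ; tip: 0.018 0.694 0.852 ; u: -8.692 -20.733 13.554 1.548
step 5 ; θ: -0.609 0.476 -0.977 1.034 ; w: -1.894 -1.107 -2.971 2.390 ; tip: 0.012 0.684 0.839 ; u: -6.903 -20.332 13.572 1.611
step 6 ; θ: -0.648 0.453 -1.039 1.082 ; w: -2.019 -1.211 -3.173 2.380 ; tip: 0.005 0.673 0.825 ; u: -5.389 -19.911 13.567 1.718
step 7 ; θ: -0.689 0.428 -1.104 1.129 ; w: -2.102 -1.289 -3.314 2.313 ; tip: -0.003 0.662 0.810 ; u: -4.133 -19.470 13.560 1.852
step 8 ; θ: -0.732 0.402 -1.171 1.174 ; w: -2.156 -1.347 -3.409 2.208 ; tip: -0.011 0.649 0.795 ; u: -3.108 -19.008 13.560 2.006
step 9 ; θ: -0.775 0.374 -1.240 1.217 ; w: -2.188 -1.392 -3.471 2.078 ; tip: -0.020 0.636 0.780 ; u: -2.282 -18.522 13.570 2.172
step 10 ; θ: -0.819 0.346 -1.309 1.257 ; w: -2.205 -1.426 -3.506 1.933 ; tip: -0.029 0.623 0.764 ; u: -1.621 -18.008 13.589 2.346
step 11 ; θ: -0.863 0.317 -1.380 1.294 ; w: -2.212 -1.453 -3.519 1.780 ; tip: -0.038 0.610 0.748 ; u: -1.096 -17.461 13.616 2.526
step 12 ; θ: -0.908 0.288 -1.450 1.329 ; w: -2.212 -1.475 -3.514 1.623 ; tip: -0.047 0.596 0.733 ; u: -0.678 -16.878 13.646 2.709
step 13 ; θ: -0.952 0.259 -1.520 1.360 ; w: -2.207 -1.493 -3.493 1.468 ; tip: -0.056 0.583 0.717 ; u: -0.345 -16.255 13.678 2.892
step 14 ; θ: -0.996 0.229 -1.589 1.388 ; w: -2.200 -1.509 -3.459 1.316 ; tip: -0.064 0.569 0.701 ; u: -0.079 -15.591 13.707 3.073
step 15 ; θ: -1.040 0.198 -1.658 1.413 ; w: -2.192 -1.523 -3.413 1.171 ; tip: -0.073 0.555 0.685 ; u: 0.136 -14.887 13.731 3.249
step 16 ; θ: -1.083 0.168 -1.726 1.435 ; w: -2.183 -1.535 -3.356 1.035 ; tip: -0.081 0.542 0.669 ; u: 0.310 -14.145 13.748 3.420
step 17 ; θ: -1.127 0.137 -1.792 1.454 ; w: -2.175 -1.547 -3.290 0.908 ; tip: -0.089 0.528 0.653 ; u: 0.451 -13.370 13.756 3.582
step 18 ; θ: -1.170 0.106 -1.857 1.471 ; w: -2.166 -1.557 -3.216 0.791 ; tip: -0.097 0.514 0.637 ; u: 0.564 -12.566 13.755 3.736
step 19 ; θ: -1.214 0.075 -1.921 1.486 ; w: -2.158 -1.566 -3.135 0.686 ; tip: -0.104 0.500 0.622 ; u: 0.653 -11.741 13.743 3.878
step 20 ; θ: -1.257 0.044 -1.983 1.499 ; w: -2.148 -1.575 -3.048 0.593 ; tip: -0.110 0.487 0.607 ; u: 0.720 -10.902 13.720 4.009
step 21 ; θ: -1.300 0.012 -2.043 1.510 ; w: -2.138 -1.582 -2.957 0.511 ; tip: -0.117 0.473 0.592 ; u: 0.766 -10.056 13.687 4.128
step 22 ; θ: -1.342 -0.019 -2.101 1.520 ; w: -2.126 -1.588 -2.863 0.440 ; tip: -0.122 0.460 0.577 ; u: 0.792 -9.210 13.643 4.235
step 23 ; θ: -1.384 -0.051 -2.157 1.528 ; w: -2.111 -1.593 -2.766 0.379 ; tip: -0.128 0.447 0.563 ; u: 0.799 -8.370 13.590 4.329
step 24 ; θ: -1.426 -0.083 -2.212 1.535 ; w: -2.092 -1.597 -2.668 0.327 ; tip: -0.132 0.434 0.550 ; u: 0.786 -7.541 13.528 4.411
step 25 ; θ: -1.468 -0.115 -2.264 1.541 ; w: -2.068 -1.599 -2.570 0.285 ; tip: -0.137 0.421 0.536 ; u: 0.756 -6.728 13.459 4.482
step 26 ; θ: -1.509 -0.147 -2.314 1.547 ; w: -2.040 -1.599 -2.473 0.249 ; tip: -0.141 0.409 0.523 ; u: 0.709 -5.935 13.385 4.541
step 27 ; θ: -1.550 -0.179 -2.363 1.552 ; w: -2.004 -1.597 -2.376 0.220 ; tip: -0.144 0.397 0.511 ; u: 0.647 -5.164 13.306 4.589
step 28 ; θ: -1.589 -0.210 -2.409 1.556 ; w: -1.963 -1.593 -2.281 0.196 ; tip: -0.147 0.386 0.498 ; u: 0.570 -4.417 13.224 4.627
step 29 ; θ: -1.628 -0.242 -2.454 1.560 ; w: -1.914 -1.587 -2.188 0.176 ; tip: -0.149 0.375 0.487 ; u: 0.481 -3.697 13.140 4.655
step 30 ; θ: -1.666 -0.274 -2.497 1.563 ; w: -1.858 -1.579 -2.097 0.161 ; tip: -0.151 0.364 0.475 ; u: 0.382 -3.004 13.057 4.675
step 31 ; θ: -1.702 -0.305 -2.538 1.566 ; w: -1.796 -1.567 -2.008 0.148 ; tip: -0.152 0.354 0.464 ; u: 0.274 -2.338 12.976 4.687
step 32 ; θ: -1.738 -0.336 -2.577 1.569 ; w: -1.728 -1.553 -1.922 0.139 ; tip: -0.153 0.345 0.453 ; u: 0.161 -1.700 12.898 4.691
step 33 ; θ: -1.771 -0.367 -2.615 1.572 ; w: -1.656 -1.536 -1.840 0.133 ; tip: -0.154 0.336 0.443 ; u: 0.044 -1.089 12.823 4.689
step 34 ; θ: -1.804 -0.398 -2.651 1.575 ; w: -1.582 -1.515 -1.760 0.130 ; tip: -0.154 0.327 0.433 ; u: -0.073 -0.507 12.753 4.681
step 35 ; θ: -1.835 -0.428 -2.685 1.577 ; w: -1.506 -1.491 -1.684 0.130 ; tip: -0.154 0.319 0.424 ; u: -0.188 0.047 12.689 4.668
step 36 ; θ: -1.864 -0.457 -2.718 1.580 ; w: -1.432 -1.462 -1.611 0.134 ; tip: -0.154 0.312 0.414 ; u: -0.299 0.574 12.629 4.650
step 37 ; θ: -1.892 -0.486 -2.750 1.583 ; w: -1.360 -1.428 -1.542 0.141 ; tip: -0.153 0.305 0.405 ; u: -0.404 1.073 12.574 4.630
step 38 ; θ: -1.918 -0.514 -2.780 1.586 ; w: -1.292 -1.390 -1.476 0.153 ; tip: -0.152 0.299 0.397 ; u: -0.501 1.545 12.523 4.609
step 39 ; θ: -1.944 -0.541 -2.809 1.589 ; w: -1.230 -1.346 -1.415 0.167 ; tip: -0.151 0.293 0.388 ; u: -0.588 1.991 12.475 4.587
step 40 ; θ: -1.968 -0.568 -2.837 1.593 ; w: -1.173 -1.296 -1.356 0.184 ; tip: -0.150 0.288 0.380 ; u: -0.665 2.410 12.430 4.566
step 41 ; θ: -1.991 -0.593 -2.863 1.597 ; w: -1.122 -1.241 -1.301 0.203 ; tip: -0.149 0.282 0.373 ; u: -0.732 2.802 12.386 4.547
step 42 ; θ: -2.013 -0.617 -2.889 1.601 ; w: -1.077 -1.179 -1.250 0.223 ; tip: -0.148 0.278 0.366 ; u: -0.787 3.169 12.342 4.531
step 43 ; θ: -2.034 -0.640 -2.913 1.605 ; w: -1.037 -1.111 -1.201 0.242 ; tip: -0.147 0.273 0.359 ; u: -0.831 3.509 12.296 4.520
step 44 ; θ: -2.054 -0.661 -2.937 1.611 ; w: -1.003 -1.037 -1.154 0.262 ; tip: -0.146 0.269 0.352 ; u: -0.865 3.824 12.247 4.515
step 45 ; θ: -2.074 -0.681 -2.960 1.616 ; w: -0.973 -0.958 -1.109 0.279 ; tip: -0.145 0.265 0.346
any joint saturated: no
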